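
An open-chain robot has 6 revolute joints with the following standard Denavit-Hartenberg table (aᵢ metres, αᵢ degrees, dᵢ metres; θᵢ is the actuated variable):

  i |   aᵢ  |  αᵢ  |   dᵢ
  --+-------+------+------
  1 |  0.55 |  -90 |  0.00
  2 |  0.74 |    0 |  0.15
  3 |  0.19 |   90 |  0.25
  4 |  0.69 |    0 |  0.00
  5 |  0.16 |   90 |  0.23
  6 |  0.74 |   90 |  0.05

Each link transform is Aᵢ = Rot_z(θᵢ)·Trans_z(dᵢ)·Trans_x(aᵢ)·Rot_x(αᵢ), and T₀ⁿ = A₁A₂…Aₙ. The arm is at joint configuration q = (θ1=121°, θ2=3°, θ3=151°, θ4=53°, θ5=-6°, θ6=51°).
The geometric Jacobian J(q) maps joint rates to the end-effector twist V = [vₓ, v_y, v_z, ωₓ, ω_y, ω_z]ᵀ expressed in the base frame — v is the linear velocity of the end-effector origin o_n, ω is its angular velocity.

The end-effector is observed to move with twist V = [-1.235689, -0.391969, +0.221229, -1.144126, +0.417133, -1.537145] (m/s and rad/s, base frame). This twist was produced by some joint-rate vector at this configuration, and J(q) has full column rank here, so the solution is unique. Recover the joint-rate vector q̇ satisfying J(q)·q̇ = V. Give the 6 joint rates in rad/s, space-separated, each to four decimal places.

-0.0530 1.0000 -0.4210 0.8950 0.8540 -0.2740

o_n = [-1.5292, -0.1238, -1.2308]
J₁: ẑ×o_n = [0.1238, -1.5292, 0.0000], ω = ẑ
J2: z=[-0.8572, -0.5150, 0.0000] o=[-0.2833, 0.4714, 0.0000] → [0.6339, -1.0550, -0.1315, -0.8572, -0.5150, 0.0000]
J3: z=[-0.8572, -0.5150, 0.0000] o=[-0.7925, 1.0276, -0.0387] → [0.6139, -1.0218, 0.6075, -0.8572, -0.5150, 0.0000]
J4: z=[-0.2258, 0.3758, -0.8988] o=[-0.9188, 0.7525, -0.1220] → [-1.2042, 0.2983, 0.4272, -0.2258, 0.3758, -0.8988]
J5: z=[-0.2258, 0.3758, -0.8988] o=[-1.1989, 0.1487, -0.3041] → [-0.5932, 0.0877, 0.1857, -0.2258, 0.3758, -0.8988]
J6: z=[0.9231, -0.2122, -0.3206] o=[-1.3006, 0.0908, -0.5586] → [0.0738, 0.6938, -0.2466, 0.9231, -0.2122, -0.3206]
q̇ = J⁺·V = [-0.0530, 1.0000, -0.4210, 0.8950, 0.8540, -0.2740]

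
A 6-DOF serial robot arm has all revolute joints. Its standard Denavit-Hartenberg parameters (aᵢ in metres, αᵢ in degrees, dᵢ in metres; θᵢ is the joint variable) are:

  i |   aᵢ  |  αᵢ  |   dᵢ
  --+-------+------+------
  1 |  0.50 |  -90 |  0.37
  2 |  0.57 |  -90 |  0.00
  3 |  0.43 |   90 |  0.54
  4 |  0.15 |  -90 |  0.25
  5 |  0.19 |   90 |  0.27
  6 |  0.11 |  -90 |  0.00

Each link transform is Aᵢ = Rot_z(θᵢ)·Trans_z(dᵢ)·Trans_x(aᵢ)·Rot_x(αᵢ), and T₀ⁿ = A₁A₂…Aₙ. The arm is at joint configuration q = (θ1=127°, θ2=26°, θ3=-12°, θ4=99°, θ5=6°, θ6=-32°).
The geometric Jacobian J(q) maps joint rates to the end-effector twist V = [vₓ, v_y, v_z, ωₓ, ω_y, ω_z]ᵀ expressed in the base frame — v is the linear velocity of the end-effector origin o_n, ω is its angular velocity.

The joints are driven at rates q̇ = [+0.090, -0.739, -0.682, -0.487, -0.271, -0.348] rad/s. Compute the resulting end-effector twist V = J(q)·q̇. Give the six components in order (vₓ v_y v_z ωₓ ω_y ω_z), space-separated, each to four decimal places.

o_n = [-0.6170, 0.4076, -0.7644]
J₁: ẑ×o_n = [-0.4076, -0.6170, 0.0000], ω = ẑ
J2: z=[-0.7986, -0.6018, 0.0000] o=[-0.3009, 0.3993, 0.3700] → [0.6827, -0.9060, -0.1968, -0.7986, -0.6018, 0.0000]
J3: z=[0.2638, -0.3501, -0.8988] o=[-0.6092, 0.8085, 0.1201] → [-0.0506, 0.2403, -0.1085, 0.2638, -0.3501, -0.8988]
J4: z=[-0.6687, -0.7379, 0.0911] o=[-0.7657, 0.8675, -0.5496] → [0.2004, -0.1301, 0.4173, -0.6687, -0.7379, 0.0911]
J5: z=[0.6453, -0.5151, 0.5641] o=[-0.8775, 0.6176, -0.6499] → [0.1775, 0.2208, -0.0014, 0.6453, -0.5151, 0.5641]
J6: z=[-0.6265, -0.7794, 0.0049] o=[-0.6202, 0.4108, -0.6545] → [0.0857, -0.0688, 0.0045, -0.6265, -0.7794, 0.0049]
V = J·q̇ = [-0.6822, 0.4775, 0.0150, 0.7791, 1.4537, 0.5040]

-0.6822 0.4775 0.0150 0.7791 1.4537 0.5040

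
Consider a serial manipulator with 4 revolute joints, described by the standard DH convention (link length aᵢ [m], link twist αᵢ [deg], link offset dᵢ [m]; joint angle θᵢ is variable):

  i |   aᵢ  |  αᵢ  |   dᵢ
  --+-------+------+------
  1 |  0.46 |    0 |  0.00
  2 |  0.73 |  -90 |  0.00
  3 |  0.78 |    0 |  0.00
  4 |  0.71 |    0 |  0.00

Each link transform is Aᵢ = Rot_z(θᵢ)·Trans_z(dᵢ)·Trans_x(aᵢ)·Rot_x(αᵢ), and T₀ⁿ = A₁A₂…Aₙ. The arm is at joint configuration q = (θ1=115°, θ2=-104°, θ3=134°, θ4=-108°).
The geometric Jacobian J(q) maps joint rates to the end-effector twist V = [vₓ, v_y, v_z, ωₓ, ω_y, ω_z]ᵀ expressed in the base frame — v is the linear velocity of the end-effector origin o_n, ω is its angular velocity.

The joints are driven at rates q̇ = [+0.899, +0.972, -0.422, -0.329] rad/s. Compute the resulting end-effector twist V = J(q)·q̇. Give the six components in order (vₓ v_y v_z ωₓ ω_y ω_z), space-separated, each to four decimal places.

o_n = [0.6167, 0.5746, -0.8723]
J₁: ẑ×o_n = [-0.5746, 0.6167, 0.0000], ω = ẑ
J2: z=[0.0000, 0.0000, 1.0000] o=[-0.1944, 0.4169, 0.0000] → [-0.1577, 0.8111, 0.0000, 0.0000, 0.0000, 1.0000]
J3: z=[-0.1908, 0.9816, 0.0000] o=[0.5222, 0.5562, 0.0000] → [-0.8563, -0.1664, -0.0963, -0.1908, 0.9816, 0.0000]
J4: z=[-0.1908, 0.9816, 0.0000] o=[-0.0097, 0.4528, -0.5611] → [-0.3055, -0.0594, -0.6381, -0.1908, 0.9816, 0.0000]
V = J·q̇ = [-0.2079, 1.4326, 0.2506, 0.1433, -0.7372, 1.8710]

-0.2079 1.4326 0.2506 0.1433 -0.7372 1.8710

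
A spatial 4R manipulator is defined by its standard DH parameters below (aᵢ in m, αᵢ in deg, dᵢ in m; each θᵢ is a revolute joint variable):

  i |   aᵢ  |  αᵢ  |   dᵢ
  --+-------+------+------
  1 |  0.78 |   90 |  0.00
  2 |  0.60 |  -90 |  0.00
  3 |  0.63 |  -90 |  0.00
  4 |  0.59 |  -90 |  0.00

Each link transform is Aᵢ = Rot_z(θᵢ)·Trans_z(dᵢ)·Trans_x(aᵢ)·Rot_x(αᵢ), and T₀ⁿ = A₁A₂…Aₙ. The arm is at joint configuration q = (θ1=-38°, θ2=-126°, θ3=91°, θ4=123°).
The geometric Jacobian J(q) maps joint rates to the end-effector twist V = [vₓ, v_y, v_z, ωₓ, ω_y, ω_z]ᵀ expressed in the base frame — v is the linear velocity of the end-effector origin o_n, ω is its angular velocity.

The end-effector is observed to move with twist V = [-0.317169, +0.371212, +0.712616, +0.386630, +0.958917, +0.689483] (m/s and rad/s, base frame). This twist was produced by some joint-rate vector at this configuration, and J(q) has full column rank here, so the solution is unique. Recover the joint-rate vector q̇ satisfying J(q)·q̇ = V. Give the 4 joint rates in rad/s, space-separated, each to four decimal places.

0.6710 -0.9910 -0.2420 -0.1530

o_n = [0.2138, 0.2246, -0.1902]
J₁: ẑ×o_n = [-0.2246, 0.2138, 0.0000], ω = ẑ
J2: z=[-0.6157, -0.7880, 0.0000] o=[0.6146, -0.4802, 0.0000] → [0.1499, -0.1171, -0.7498, -0.6157, -0.7880, 0.0000]
J3: z=[0.6375, -0.4981, -0.5878] o=[0.3367, -0.2631, -0.4854] → [0.1396, -0.1159, 0.2497, 0.6375, -0.4981, -0.5878]
J4: z=[0.4524, -0.3756, 0.8089] o=[0.7296, 0.2293, -0.4765] → [-0.1037, -0.5468, -0.1959, 0.4524, -0.3756, 0.8089]
q̇ = J⁺·V = [0.6710, -0.9910, -0.2420, -0.1530]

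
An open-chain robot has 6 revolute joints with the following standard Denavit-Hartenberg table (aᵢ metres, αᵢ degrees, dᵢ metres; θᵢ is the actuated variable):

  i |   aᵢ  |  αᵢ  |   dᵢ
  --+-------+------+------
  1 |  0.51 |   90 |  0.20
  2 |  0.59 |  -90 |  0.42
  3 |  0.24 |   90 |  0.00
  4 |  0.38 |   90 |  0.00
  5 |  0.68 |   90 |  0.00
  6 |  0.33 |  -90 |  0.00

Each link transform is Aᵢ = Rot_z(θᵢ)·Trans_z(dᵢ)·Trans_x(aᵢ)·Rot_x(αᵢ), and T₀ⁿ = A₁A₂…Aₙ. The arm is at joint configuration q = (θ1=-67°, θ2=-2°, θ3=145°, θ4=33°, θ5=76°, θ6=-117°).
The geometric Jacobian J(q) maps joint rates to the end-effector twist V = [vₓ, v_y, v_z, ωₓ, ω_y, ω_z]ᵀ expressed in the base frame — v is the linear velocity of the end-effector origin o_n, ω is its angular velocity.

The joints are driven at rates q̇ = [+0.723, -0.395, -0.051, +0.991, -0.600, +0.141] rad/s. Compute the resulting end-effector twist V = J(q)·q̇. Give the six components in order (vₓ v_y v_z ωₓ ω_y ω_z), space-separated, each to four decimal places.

o_n = [0.6586, -0.8051, 0.7067]
J₁: ẑ×o_n = [0.8051, 0.6586, -0.0000], ω = ẑ
J2: z=[-0.9205, -0.3907, 0.0000] o=[0.1993, -0.4695, 0.2000] → [-0.1980, 0.4664, 0.4885, -0.9205, -0.3907, 0.0000]
J3: z=[0.0136, -0.0321, 0.9994] o=[0.0431, -1.1763, 0.1794] → [-0.3879, 0.6080, 0.0248, 0.0136, -0.0321, 0.9994]
J4: z=[0.9780, -0.2076, -0.0200] o=[0.0930, -0.9417, 0.1863] → [-0.1053, -0.5203, 0.2510, 0.9780, -0.2076, -0.0200]
J5: z=[0.1019, 0.5594, -0.8226] o=[0.1621, -0.6368, 0.4022] → [0.0318, -0.4394, -0.2949, 0.1019, 0.5594, -0.8226]
J6: z=[-0.0600, 0.8288, 0.5562] o=[0.8374, -0.6417, 0.4825] → [0.2767, -0.0860, 0.1580, -0.0600, 0.8288, 0.5562]
V = J·q̇ = [0.5956, -0.0031, 0.2538, 1.2625, -0.2685, 1.2242]

0.5956 -0.0031 0.2538 1.2625 -0.2685 1.2242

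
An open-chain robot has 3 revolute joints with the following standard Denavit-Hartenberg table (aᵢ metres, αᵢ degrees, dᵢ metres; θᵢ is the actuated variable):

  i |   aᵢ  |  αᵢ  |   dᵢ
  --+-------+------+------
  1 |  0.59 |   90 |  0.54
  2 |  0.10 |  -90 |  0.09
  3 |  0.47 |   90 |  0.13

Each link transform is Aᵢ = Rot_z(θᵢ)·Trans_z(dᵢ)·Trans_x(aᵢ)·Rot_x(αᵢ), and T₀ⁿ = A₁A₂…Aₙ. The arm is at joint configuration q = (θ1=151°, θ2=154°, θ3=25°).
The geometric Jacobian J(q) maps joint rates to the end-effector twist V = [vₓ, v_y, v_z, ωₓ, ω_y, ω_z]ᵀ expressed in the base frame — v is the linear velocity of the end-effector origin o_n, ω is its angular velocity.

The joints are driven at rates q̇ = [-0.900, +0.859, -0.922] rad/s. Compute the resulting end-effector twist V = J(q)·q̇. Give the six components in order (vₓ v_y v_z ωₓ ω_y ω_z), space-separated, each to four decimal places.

0.3606 0.3112 -0.3747 0.0629 0.9472 -0.0713

o_n = [-0.1054, -0.0658, 0.6537]
J₁: ẑ×o_n = [0.0658, -0.1054, 0.0000], ω = ẑ
J2: z=[0.4848, 0.8746, 0.0000] o=[-0.5160, 0.2860, 0.5400] → [0.0995, -0.0551, -0.5297, 0.4848, 0.8746, 0.0000]
J3: z=[0.3834, -0.2125, -0.8988] o=[-0.3938, 0.3212, 0.5838] → [-0.3627, -0.2860, -0.0871, 0.3834, -0.2125, -0.8988]
V = J·q̇ = [0.3606, 0.3112, -0.3747, 0.0629, 0.9472, -0.0713]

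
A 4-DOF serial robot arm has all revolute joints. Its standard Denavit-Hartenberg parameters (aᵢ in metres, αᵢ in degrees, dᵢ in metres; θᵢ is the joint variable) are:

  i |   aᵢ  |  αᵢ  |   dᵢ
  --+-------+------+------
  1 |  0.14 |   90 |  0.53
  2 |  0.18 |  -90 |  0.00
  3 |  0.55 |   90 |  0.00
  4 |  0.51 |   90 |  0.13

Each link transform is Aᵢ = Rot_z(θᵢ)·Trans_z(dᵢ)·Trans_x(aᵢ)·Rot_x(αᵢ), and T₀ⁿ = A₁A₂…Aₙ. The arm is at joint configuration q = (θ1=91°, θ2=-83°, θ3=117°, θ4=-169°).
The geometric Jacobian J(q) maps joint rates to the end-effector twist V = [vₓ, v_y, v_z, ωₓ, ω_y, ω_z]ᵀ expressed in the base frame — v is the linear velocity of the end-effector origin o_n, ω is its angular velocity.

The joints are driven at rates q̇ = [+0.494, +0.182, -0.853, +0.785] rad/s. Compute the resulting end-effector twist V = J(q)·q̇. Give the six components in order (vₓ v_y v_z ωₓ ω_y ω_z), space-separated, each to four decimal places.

o_n = [-0.1043, 0.0749, 0.2468]
J₁: ẑ×o_n = [-0.0749, -0.1043, 0.0000], ω = ẑ
J2: z=[0.9998, 0.0175, 0.0000] o=[-0.0024, 0.1400, 0.5300] → [-0.0049, 0.2832, -0.0633, 0.9998, 0.0175, 0.0000]
J3: z=[-0.0173, 0.9924, 0.1219] o=[-0.0028, 0.1619, 0.3513] → [-0.0932, -0.0142, 0.1022, -0.0173, 0.9924, 0.1219]
J4: z=[-0.4558, 0.1006, -0.8844] o=[-0.4923, 0.1229, 0.5992] → [-0.0779, -0.5037, -0.0172, -0.4558, 0.1006, -0.8844]
V = J·q̇ = [-0.0196, -0.3833, -0.1122, -0.1611, -0.7643, -0.3042]

-0.0196 -0.3833 -0.1122 -0.1611 -0.7643 -0.3042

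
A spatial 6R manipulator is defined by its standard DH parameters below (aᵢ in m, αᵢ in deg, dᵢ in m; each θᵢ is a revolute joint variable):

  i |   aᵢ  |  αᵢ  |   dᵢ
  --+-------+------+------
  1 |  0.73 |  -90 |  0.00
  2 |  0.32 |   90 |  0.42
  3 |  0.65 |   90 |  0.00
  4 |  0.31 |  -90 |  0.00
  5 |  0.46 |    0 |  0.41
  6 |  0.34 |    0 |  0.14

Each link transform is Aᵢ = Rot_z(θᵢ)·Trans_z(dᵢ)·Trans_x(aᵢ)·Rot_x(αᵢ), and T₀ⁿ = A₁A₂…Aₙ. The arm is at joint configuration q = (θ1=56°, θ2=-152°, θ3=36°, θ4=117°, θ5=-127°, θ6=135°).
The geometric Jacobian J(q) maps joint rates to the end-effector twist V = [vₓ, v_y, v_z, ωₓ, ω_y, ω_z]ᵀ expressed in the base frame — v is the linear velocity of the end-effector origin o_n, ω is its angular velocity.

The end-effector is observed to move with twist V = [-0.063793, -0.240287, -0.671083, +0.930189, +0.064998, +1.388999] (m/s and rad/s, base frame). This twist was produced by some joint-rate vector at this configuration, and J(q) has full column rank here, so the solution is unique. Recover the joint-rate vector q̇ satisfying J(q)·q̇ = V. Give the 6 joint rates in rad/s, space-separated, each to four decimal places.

0.8800 -0.6230 -0.5750 -0.0670 0.9010 -0.5840

o_n = [0.0099, 0.2943, 0.1650]
J₁: ẑ×o_n = [-0.2943, 0.0099, 0.0000], ω = ẑ
J2: z=[-0.8290, 0.5592, 0.0000] o=[0.4082, 0.6052, 0.0000] → [0.0923, 0.1368, 0.4804, -0.8290, 0.5592, 0.0000]
J3: z=[-0.2625, -0.3892, -0.8829] o=[-0.0980, 0.6058, 0.1502] → [-0.2808, -0.0914, 0.1238, -0.2625, -0.3892, -0.8829]
J4: z=[0.3805, -0.8827, 0.2759] o=[-0.6744, 0.4345, 0.3971] → [0.2435, 0.2771, 0.5506, 0.3805, -0.8827, 0.2759]
J5: z=[0.9093, 0.4115, 0.0624] o=[-0.6221, 0.3641, 0.0998] → [0.0312, -0.0199, -0.3235, 0.9093, 0.4115, 0.0624]
J6: z=[0.9093, 0.4115, 0.0624] o=[-0.1562, 0.2715, 0.4923] → [-0.1361, 0.3079, -0.0475, 0.9093, 0.4115, 0.0624]
q̇ = J⁺·V = [0.8800, -0.6230, -0.5750, -0.0670, 0.9010, -0.5840]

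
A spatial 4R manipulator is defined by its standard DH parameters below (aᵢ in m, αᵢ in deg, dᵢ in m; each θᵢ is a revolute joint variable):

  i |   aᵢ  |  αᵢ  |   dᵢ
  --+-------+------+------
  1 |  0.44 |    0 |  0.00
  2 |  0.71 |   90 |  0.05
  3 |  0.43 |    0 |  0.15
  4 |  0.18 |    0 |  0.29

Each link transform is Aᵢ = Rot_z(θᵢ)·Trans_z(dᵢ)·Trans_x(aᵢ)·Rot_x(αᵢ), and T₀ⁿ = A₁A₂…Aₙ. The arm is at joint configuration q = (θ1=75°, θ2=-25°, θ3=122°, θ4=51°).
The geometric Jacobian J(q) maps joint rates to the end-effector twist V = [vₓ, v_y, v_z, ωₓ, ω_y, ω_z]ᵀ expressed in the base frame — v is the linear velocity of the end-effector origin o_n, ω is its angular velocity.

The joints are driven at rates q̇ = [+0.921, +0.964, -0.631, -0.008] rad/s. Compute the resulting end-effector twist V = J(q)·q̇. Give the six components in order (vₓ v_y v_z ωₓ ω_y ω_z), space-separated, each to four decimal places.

-0.1396 1.2950 0.2579 -0.4895 0.4107 1.8850

o_n = [0.6460, 0.3747, 0.4366]
J₁: ẑ×o_n = [-0.3747, 0.6460, 0.0000], ω = ẑ
J2: z=[0.0000, 0.0000, 1.0000] o=[0.1139, 0.4250, 0.0000] → [0.0504, 0.5321, -0.0000, 0.0000, 0.0000, 1.0000]
J3: z=[0.7660, -0.6428, 0.0000] o=[0.5703, 0.9689, 0.0500] → [-0.2485, -0.2962, -0.4065, 0.7660, -0.6428, 0.0000]
J4: z=[0.7660, -0.6428, 0.0000] o=[0.5387, 0.6979, 0.4147] → [-0.0141, -0.0168, -0.1787, 0.7660, -0.6428, 0.0000]
V = J·q̇ = [-0.1396, 1.2950, 0.2579, -0.4895, 0.4107, 1.8850]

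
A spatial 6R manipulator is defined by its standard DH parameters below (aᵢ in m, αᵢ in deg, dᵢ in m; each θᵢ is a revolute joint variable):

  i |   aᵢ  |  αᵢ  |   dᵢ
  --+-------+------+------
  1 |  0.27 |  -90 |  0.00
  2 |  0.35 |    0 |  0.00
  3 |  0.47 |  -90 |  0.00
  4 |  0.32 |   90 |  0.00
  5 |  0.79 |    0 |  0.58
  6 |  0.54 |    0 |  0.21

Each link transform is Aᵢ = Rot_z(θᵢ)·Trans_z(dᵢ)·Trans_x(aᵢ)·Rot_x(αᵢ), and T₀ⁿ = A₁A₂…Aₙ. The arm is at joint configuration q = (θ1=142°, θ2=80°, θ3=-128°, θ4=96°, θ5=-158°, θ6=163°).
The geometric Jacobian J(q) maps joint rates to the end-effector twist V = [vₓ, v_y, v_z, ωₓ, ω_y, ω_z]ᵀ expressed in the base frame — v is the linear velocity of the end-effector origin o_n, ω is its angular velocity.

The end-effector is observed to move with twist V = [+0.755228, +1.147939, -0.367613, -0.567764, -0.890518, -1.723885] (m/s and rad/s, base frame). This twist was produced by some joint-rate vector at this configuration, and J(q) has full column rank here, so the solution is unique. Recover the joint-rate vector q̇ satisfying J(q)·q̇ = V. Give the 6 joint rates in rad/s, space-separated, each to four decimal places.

-0.9020 0.7470 0.2330 0.4750 0.3030 -0.9850

o_n = [-0.6424, 0.7651, 0.7452]
J₁: ẑ×o_n = [-0.7651, -0.6424, 0.0000], ω = ẑ
J2: z=[-0.6157, -0.7880, 0.0000] o=[-0.2128, 0.1662, 0.0000] → [-0.5873, 0.4588, -0.7073, -0.6157, -0.7880, 0.0000]
J3: z=[-0.6157, -0.7880, 0.0000] o=[-0.2607, 0.2036, -0.3447] → [-0.8589, 0.6710, -0.6465, -0.6157, -0.7880, 0.0000]
J4: z=[-0.5856, 0.4575, -0.6691] o=[-0.5085, 0.3973, 0.0046] → [0.5850, 0.5234, -0.1541, -0.5856, 0.4575, -0.6691]
J5: z=[-0.4600, 0.4921, 0.7391] o=[-0.2949, 0.6343, -0.0203] → [0.2800, 0.0953, 0.1108, -0.4600, 0.4921, 0.7391]
J6: z=[-0.4600, 0.4921, 0.7391] o=[-0.8773, 0.2418, 0.6633] → [-0.3464, 0.2113, -0.3563, -0.4600, 0.4921, 0.7391]
q̇ = J⁺·V = [-0.9020, 0.7470, 0.2330, 0.4750, 0.3030, -0.9850]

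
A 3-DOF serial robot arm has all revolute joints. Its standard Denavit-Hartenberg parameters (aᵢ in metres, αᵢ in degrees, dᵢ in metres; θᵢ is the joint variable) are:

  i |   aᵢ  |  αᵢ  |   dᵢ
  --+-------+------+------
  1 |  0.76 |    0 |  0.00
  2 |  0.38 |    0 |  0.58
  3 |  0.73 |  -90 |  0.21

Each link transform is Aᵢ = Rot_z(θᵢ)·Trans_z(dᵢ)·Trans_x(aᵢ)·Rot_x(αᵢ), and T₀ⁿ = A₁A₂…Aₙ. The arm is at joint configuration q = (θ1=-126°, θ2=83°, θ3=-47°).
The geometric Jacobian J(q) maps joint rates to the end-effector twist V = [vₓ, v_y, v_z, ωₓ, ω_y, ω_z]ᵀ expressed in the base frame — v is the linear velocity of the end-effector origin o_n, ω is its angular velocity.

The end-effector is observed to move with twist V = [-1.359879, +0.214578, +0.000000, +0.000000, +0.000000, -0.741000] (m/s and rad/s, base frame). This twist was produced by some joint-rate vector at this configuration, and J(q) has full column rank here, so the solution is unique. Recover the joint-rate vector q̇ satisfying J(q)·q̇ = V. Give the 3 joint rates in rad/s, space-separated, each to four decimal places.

o_n = [-0.1688, -1.6040, 0.7900]
J₁: ẑ×o_n = [1.6040, -0.1688, 0.0000], ω = ẑ
J2: z=[0.0000, 0.0000, 1.0000] o=[-0.4467, -0.6149, 0.0000] → [0.9892, 0.2779, -0.0000, 0.0000, 0.0000, 1.0000]
J3: z=[0.0000, 0.0000, 1.0000] o=[-0.1688, -0.8740, 0.5800] → [0.7300, 0.0000, -0.0000, 0.0000, 0.0000, 1.0000]
q̇ = J⁺·V = [-0.9880, 0.1720, 0.0750]

-0.9880 0.1720 0.0750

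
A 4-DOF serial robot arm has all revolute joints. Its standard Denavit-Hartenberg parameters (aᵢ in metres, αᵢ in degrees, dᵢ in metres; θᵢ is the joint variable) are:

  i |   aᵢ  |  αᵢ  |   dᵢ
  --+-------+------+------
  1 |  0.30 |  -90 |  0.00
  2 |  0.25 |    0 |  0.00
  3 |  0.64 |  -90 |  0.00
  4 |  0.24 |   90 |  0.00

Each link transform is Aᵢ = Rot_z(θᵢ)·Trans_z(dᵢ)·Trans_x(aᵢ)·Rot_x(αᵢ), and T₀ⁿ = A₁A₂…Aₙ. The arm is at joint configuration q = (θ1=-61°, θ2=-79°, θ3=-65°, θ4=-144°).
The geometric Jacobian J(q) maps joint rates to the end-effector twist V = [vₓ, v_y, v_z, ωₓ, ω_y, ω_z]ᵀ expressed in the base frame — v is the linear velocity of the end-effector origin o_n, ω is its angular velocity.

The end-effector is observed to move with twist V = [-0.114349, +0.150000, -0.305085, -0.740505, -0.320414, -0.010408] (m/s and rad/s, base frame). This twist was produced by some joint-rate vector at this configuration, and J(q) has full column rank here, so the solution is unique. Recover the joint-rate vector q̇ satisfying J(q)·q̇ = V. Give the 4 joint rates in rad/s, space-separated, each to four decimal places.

0.0980 0.0910 -0.8940 -0.1340

o_n = [0.1171, 0.0797, 0.5075]
J₁: ẑ×o_n = [-0.0797, 0.1171, 0.0000], ω = ẑ
J2: z=[0.8746, 0.4848, 0.0000] o=[0.1454, -0.2624, 0.0000] → [0.2460, -0.4438, 0.3130, 0.8746, 0.4848, 0.0000]
J3: z=[0.8746, 0.4848, 0.0000] o=[0.1686, -0.3041, 0.2454] → [0.1270, -0.2292, 0.3607, 0.8746, 0.4848, 0.0000]
J4: z=[0.2850, -0.5141, 0.8090] o=[-0.0825, 0.1487, 0.6216] → [0.1145, 0.1940, 0.0829, 0.2850, -0.5141, 0.8090]
q̇ = J⁺·V = [0.0980, 0.0910, -0.8940, -0.1340]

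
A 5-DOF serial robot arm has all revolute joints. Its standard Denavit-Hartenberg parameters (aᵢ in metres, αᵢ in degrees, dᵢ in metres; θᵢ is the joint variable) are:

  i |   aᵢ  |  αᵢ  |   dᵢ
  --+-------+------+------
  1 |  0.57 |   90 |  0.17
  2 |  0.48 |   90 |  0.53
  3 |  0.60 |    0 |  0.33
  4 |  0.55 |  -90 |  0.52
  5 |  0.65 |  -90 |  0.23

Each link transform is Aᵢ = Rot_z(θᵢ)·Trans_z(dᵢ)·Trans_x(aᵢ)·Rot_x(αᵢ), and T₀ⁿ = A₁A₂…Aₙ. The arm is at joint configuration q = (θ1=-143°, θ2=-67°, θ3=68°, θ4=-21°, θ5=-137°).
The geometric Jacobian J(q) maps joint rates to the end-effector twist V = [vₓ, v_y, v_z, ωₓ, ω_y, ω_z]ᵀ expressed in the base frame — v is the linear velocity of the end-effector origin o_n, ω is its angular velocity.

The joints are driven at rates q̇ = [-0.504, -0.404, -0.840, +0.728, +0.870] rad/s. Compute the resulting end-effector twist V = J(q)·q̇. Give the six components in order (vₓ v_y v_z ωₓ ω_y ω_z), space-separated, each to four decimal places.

o_n = [-0.4688, 1.2717, -0.8761]
J₁: ẑ×o_n = [-1.2717, -0.4688, 0.0000], ω = ẑ
J2: z=[-0.6018, 0.7986, 0.0000] o=[-0.4552, -0.3430, 0.1700] → [-0.8354, -0.6295, -0.9610, -0.6018, 0.7986, 0.0000]
J3: z=[0.7351, 0.5540, -0.3907] o=[-0.9240, -0.0326, -0.2718] → [0.1749, 0.2663, 0.7067, 0.7351, 0.5540, -0.3907]
J4: z=[0.7351, 0.5540, -0.3907] o=[-1.0863, 0.5416, -0.6077] → [0.1366, -0.0440, 0.1946, 0.7351, 0.5540, -0.3907]
J5: z=[-0.1822, 0.7166, 0.6732] o=[-1.0632, 1.0627, -1.1561] → [0.0600, 0.4512, -0.4640, -0.1822, 0.7166, 0.6732]
V = J·q̇ = [0.9832, 0.6274, -0.4674, 0.0023, 0.2388, 0.1255]

0.9832 0.6274 -0.4674 0.0023 0.2388 0.1255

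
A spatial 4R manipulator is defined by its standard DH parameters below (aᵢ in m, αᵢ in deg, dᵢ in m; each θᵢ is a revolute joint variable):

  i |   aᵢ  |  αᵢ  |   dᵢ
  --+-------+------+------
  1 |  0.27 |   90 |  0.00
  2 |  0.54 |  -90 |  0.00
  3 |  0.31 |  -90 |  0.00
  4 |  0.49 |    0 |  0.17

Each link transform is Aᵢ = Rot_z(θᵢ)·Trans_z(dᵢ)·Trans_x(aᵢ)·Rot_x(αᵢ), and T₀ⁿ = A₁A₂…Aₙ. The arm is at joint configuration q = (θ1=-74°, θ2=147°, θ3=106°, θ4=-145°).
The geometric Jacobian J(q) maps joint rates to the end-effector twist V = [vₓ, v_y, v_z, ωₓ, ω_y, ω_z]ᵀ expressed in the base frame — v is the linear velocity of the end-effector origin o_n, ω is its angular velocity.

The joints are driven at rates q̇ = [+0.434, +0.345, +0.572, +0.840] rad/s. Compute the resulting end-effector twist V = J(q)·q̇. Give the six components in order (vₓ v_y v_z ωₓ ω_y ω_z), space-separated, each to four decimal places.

o_n = [-0.1901, 0.1744, -0.0169]
J₁: ẑ×o_n = [-0.1744, -0.1901, 0.0000], ω = ẑ
J2: z=[-0.9613, -0.2756, 0.0000] o=[0.0744, -0.2595, 0.0000] → [0.0047, -0.0162, -0.4900, -0.9613, -0.2756, 0.0000]
J3: z=[-0.1501, 0.5235, -0.8387] o=[-0.0504, 0.1758, 0.2941] → [-0.1640, 0.0705, 0.0734, -0.1501, 0.5235, -0.8387]
J4: z=[-0.0427, -0.8509, -0.5235] o=[0.2558, 0.1890, 0.2476] → [0.2174, 0.2222, -0.3788, -0.0427, -0.8509, -0.5235]
V = J·q̇ = [0.0147, 0.1388, -0.4453, -0.4534, -0.5104, -0.4855]

0.0147 0.1388 -0.4453 -0.4534 -0.5104 -0.4855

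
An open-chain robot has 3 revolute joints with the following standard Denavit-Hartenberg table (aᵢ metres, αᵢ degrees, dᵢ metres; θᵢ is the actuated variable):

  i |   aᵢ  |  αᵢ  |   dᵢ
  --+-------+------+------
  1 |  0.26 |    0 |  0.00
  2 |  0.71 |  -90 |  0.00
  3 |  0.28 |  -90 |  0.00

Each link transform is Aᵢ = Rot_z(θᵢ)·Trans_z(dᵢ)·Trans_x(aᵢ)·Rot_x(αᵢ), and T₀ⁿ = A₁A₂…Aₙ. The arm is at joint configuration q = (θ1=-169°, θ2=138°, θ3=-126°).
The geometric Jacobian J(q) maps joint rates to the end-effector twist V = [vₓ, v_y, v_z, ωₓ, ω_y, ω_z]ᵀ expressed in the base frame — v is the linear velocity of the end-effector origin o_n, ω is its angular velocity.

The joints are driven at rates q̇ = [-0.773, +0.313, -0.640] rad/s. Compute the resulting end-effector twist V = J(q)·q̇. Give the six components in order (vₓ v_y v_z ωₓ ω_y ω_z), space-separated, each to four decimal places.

o_n = [0.2123, -0.3305, 0.2265]
J₁: ẑ×o_n = [0.3305, 0.2123, -0.0000], ω = ẑ
J2: z=[0.0000, 0.0000, 1.0000] o=[-0.2552, -0.0496, 0.0000] → [0.2809, 0.4675, -0.0000, 0.0000, 0.0000, 1.0000]
J3: z=[0.5150, 0.8572, 0.0000] o=[0.3534, -0.4153, 0.0000] → [0.1942, -0.1167, 0.1646, 0.5150, 0.8572, 0.0000]
V = J·q̇ = [-0.2918, 0.0569, -0.1053, -0.3296, -0.5486, -0.4600]

-0.2918 0.0569 -0.1053 -0.3296 -0.5486 -0.4600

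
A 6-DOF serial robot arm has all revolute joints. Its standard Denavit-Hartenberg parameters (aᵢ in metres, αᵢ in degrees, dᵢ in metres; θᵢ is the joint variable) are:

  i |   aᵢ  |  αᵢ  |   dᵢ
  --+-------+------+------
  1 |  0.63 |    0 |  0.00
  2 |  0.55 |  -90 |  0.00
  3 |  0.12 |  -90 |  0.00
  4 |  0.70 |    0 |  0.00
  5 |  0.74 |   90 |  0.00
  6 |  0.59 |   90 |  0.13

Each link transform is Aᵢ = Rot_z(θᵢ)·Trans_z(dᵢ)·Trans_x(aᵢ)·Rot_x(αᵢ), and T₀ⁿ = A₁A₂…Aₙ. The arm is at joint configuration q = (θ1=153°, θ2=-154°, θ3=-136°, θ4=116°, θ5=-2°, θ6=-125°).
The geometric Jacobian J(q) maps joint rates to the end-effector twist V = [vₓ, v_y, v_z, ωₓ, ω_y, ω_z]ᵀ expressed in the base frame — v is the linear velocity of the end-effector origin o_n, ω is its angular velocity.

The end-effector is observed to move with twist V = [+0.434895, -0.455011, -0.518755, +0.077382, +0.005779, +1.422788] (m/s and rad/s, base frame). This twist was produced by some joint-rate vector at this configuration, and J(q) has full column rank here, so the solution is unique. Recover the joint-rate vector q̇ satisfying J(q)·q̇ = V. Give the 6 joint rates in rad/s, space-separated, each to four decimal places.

o_n = [-0.1989, -0.7694, -0.5084]
J₁: ẑ×o_n = [0.7694, -0.1989, 0.0000], ω = ẑ
J2: z=[0.0000, 0.0000, 1.0000] o=[-0.5613, 0.2860, 0.0000] → [1.0554, 0.3624, -0.0000, 0.0000, 0.0000, 1.0000]
J3: z=[0.0175, 0.9998, 0.0000] o=[-0.0114, 0.2764, 0.0000] → [-0.5084, 0.0089, 0.1692, 0.0175, 0.9998, 0.0000]
J4: z=[0.6946, -0.0121, 0.7193] o=[-0.0977, 0.2779, 0.0834] → [0.7605, 0.3382, -0.7286, 0.6946, -0.0121, 0.7193]
J5: z=[0.6946, -0.0121, 0.7193] o=[0.1120, -0.3550, -0.1298] → [0.3027, 0.0393, -0.2916, 0.6946, -0.0121, 0.7193]
J6: z=[-0.6641, -0.3952, 0.6346] o=[0.3167, -1.0347, -0.3389] → [-0.1014, -0.4398, -0.3800, -0.6641, -0.3952, 0.6346]
q̇ = J⁺·V = [0.8370, -0.3280, 0.2650, 0.2640, 0.4470, 0.6340]

0.8370 -0.3280 0.2650 0.2640 0.4470 0.6340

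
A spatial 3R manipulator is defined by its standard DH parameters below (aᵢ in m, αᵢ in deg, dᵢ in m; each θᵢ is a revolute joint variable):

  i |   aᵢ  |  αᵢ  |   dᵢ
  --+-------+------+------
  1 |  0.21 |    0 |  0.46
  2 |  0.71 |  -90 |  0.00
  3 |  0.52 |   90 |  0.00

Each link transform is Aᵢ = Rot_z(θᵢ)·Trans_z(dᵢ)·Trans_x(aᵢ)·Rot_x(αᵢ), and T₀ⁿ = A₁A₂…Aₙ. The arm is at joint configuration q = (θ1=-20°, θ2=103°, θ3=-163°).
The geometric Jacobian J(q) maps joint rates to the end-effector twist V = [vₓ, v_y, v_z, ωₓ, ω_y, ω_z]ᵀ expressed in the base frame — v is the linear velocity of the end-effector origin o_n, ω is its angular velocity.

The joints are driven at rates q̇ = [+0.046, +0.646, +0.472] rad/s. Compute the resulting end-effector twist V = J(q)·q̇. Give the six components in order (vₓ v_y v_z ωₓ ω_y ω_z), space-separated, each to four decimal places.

o_n = [0.2233, 0.1393, 0.6120]
J₁: ẑ×o_n = [-0.1393, 0.2233, 0.0000], ω = ẑ
J2: z=[0.0000, 0.0000, 1.0000] o=[0.1973, -0.0718, 0.4600] → [-0.2111, 0.0259, 0.0000, 0.0000, 0.0000, 1.0000]
J3: z=[-0.9925, 0.1219, 0.0000] o=[0.2839, 0.6329, 0.4600] → [0.0185, 0.1509, 0.4973, -0.9925, 0.1219, 0.0000]
V = J·q̇ = [-0.1341, 0.0982, 0.2347, -0.4685, 0.0575, 0.6920]

-0.1341 0.0982 0.2347 -0.4685 0.0575 0.6920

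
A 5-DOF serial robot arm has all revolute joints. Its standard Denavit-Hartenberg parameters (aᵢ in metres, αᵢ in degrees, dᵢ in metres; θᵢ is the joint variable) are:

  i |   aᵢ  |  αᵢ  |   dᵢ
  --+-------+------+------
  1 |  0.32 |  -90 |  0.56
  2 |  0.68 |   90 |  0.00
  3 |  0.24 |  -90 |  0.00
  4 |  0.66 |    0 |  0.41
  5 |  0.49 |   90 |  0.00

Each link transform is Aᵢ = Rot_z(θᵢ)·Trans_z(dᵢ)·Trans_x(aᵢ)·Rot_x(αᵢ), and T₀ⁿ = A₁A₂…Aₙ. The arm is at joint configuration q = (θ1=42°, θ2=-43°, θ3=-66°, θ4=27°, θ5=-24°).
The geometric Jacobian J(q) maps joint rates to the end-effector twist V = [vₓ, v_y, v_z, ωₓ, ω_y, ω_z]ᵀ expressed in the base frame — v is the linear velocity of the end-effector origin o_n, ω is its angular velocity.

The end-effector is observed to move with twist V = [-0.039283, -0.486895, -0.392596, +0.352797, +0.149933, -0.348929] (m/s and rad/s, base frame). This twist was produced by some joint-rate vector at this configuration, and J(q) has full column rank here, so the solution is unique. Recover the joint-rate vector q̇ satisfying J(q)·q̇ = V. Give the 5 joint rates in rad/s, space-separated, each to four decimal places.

0.0090 -0.1340 -0.5090 0.4090 -0.3860

o_n = [1.9608, 0.3704, 1.4067]
J₁: ẑ×o_n = [-0.3704, 1.9608, 0.0000], ω = ẑ
J2: z=[-0.6691, 0.7431, 0.0000] o=[0.2378, 0.2141, 0.5600] → [0.6293, 0.5666, -1.3850, -0.6691, 0.7431, 0.0000]
J3: z=[-0.5068, -0.4563, 0.7314] o=[0.6074, 0.5469, 1.0238] → [-0.0457, 1.1839, 0.7071, -0.5068, -0.4563, 0.7314]
J4: z=[0.2244, 0.7493, 0.6230] o=[0.8071, 0.4317, 1.0903] → [0.2753, 0.6477, -0.8782, 0.2244, 0.7493, 0.6230]
J5: z=[0.2244, 0.7493, 0.6230] o=[1.5405, 0.5935, 1.2898] → [0.2267, 0.2356, -0.3650, 0.2244, 0.7493, 0.6230]
q̇ = J⁺·V = [0.0090, -0.1340, -0.5090, 0.4090, -0.3860]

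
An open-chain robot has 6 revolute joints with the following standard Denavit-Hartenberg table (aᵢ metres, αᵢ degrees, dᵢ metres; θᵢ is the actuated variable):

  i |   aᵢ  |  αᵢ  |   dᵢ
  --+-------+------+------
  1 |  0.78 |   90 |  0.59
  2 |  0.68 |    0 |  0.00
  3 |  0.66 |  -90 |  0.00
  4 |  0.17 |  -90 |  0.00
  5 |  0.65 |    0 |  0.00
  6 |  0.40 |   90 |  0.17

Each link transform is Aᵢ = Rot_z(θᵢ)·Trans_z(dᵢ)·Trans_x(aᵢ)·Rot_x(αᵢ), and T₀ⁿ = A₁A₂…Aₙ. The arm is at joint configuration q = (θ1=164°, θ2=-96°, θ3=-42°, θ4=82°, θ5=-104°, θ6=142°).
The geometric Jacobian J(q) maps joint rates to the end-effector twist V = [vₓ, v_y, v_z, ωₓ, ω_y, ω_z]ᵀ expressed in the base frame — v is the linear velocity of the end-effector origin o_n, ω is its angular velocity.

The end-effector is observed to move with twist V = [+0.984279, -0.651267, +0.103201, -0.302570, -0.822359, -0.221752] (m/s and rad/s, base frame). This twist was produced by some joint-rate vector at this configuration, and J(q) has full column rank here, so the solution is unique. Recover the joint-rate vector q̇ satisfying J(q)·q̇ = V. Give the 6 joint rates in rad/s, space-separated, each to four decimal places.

o_n = [-0.6409, -0.1787, -0.7315]
J₁: ẑ×o_n = [0.1787, -0.6409, 0.0000], ω = ẑ
J2: z=[0.2756, 0.9613, 0.0000] o=[-0.7498, 0.2150, 0.5900] → [-1.2703, 0.3642, -0.2131, 0.2756, 0.9613, 0.0000]
J3: z=[0.2756, 0.9613, 0.0000] o=[-0.6815, 0.1954, -0.0863] → [-0.6202, 0.1778, -0.1421, 0.2756, 0.9613, 0.0000]
J4: z=[-0.6432, 0.1844, -0.7431] o=[-0.2100, 0.0602, -0.5279] → [-0.2151, 0.1893, 0.2331, -0.6432, 0.1844, -0.7431]
J5: z=[-0.7458, 0.0691, 0.6626] o=[-0.2395, -0.1065, -0.5437] → [0.0349, -0.4060, 0.0816, -0.7458, 0.0691, 0.6626]
J6: z=[-0.7458, 0.0691, 0.6626] o=[-0.6179, 0.1640, -0.9978] → [0.2455, 0.1833, 0.2572, -0.7458, 0.0691, 0.6626]
q̇ = J⁺·V = [-0.0750, -0.9730, 0.0920, 0.1520, 0.6460, -0.6970]

-0.0750 -0.9730 0.0920 0.1520 0.6460 -0.6970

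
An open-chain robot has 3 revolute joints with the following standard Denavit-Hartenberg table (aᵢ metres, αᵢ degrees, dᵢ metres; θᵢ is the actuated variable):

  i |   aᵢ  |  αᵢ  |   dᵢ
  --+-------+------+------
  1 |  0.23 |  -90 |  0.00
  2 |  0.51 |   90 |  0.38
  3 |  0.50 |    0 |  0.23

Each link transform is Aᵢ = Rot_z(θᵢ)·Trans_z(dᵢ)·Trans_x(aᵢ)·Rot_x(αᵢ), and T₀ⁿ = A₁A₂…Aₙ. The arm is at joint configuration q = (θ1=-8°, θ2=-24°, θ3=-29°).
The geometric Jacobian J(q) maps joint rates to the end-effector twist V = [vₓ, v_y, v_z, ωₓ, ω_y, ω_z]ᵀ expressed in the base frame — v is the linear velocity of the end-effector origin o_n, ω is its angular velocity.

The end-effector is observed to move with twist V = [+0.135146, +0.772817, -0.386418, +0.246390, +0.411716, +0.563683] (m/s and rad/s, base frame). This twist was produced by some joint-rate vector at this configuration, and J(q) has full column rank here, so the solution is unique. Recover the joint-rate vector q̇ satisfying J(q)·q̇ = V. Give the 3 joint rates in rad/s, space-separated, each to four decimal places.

0.9830 0.4420 -0.4590

o_n = [1.0113, -0.0032, 0.5954]
J₁: ẑ×o_n = [0.0032, 1.0113, -0.0000], ω = ẑ
J2: z=[0.1392, 0.9903, 0.0000] o=[0.2278, -0.0320, 0.0000] → [0.5896, -0.0829, -0.7719, 0.1392, 0.9903, 0.0000]
J3: z=[-0.4028, 0.0566, 0.9135] o=[0.7420, 0.2795, 0.2074] → [0.2802, 0.4022, 0.0986, -0.4028, 0.0566, 0.9135]
q̇ = J⁺·V = [0.9830, 0.4420, -0.4590]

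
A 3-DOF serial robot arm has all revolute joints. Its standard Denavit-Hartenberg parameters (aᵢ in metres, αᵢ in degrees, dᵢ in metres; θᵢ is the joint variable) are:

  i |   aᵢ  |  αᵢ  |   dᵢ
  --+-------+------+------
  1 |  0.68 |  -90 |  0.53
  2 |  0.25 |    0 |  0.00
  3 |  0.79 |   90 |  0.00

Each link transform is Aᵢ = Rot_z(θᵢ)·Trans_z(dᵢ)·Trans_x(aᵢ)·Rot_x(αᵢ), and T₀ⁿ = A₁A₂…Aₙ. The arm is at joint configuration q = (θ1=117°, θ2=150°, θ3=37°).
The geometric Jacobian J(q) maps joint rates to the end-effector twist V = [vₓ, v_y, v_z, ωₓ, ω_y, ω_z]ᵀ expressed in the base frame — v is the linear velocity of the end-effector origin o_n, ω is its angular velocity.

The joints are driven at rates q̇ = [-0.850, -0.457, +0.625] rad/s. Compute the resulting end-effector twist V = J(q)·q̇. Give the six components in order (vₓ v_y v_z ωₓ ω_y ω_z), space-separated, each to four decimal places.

o_n = [0.1456, -0.2857, 0.5013]
J₁: ẑ×o_n = [0.2857, 0.1456, -0.0000], ω = ẑ
J2: z=[-0.8910, -0.4540, 0.0000] o=[-0.3087, 0.6059, 0.5300] → [0.0130, -0.0256, 1.0006, -0.8910, -0.4540, 0.0000]
J3: z=[-0.8910, -0.4540, 0.0000] o=[-0.2104, 0.4130, 0.4050] → [-0.0437, 0.0858, 0.7841, -0.8910, -0.4540, 0.0000]
V = J·q̇ = [-0.2761, -0.0584, 0.0328, -0.1497, -0.0763, -0.8500]

-0.2761 -0.0584 0.0328 -0.1497 -0.0763 -0.8500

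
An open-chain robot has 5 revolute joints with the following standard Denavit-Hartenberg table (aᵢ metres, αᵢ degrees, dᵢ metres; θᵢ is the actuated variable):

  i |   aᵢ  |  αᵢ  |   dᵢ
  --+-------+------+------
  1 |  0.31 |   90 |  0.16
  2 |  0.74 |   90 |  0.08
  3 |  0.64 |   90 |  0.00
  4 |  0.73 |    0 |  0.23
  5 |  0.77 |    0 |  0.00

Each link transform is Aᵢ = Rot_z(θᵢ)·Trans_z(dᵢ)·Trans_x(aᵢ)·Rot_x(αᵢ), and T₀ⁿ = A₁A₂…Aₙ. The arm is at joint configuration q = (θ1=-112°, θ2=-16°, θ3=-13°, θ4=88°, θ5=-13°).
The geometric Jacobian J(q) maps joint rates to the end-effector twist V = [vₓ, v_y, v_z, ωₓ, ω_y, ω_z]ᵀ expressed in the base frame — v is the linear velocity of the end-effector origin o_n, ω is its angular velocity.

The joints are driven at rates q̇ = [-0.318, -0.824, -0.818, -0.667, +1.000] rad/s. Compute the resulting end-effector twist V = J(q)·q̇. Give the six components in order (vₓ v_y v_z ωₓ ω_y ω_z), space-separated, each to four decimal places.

0.8158 1.3162 -0.8952 1.0073 -0.5725 0.4890

o_n = [-0.2013, -1.4022, -1.6782]
J₁: ẑ×o_n = [1.4022, -0.2013, 0.0000], ω = ẑ
J2: z=[-0.9272, 0.3746, 0.0000] o=[-0.1161, -0.2874, 0.1600] → [-0.6886, -1.7044, 1.0655, -0.9272, 0.3746, 0.0000]
J3: z=[0.1033, 0.2556, -0.9613] o=[-0.4568, -0.9170, -0.0440] → [-0.8840, -0.0769, -0.1154, 0.1033, 0.2556, -0.9613]
J4: z=[0.9844, -0.1645, 0.0620] o=[-0.5478, -1.5267, -0.2159] → [0.2329, 1.4611, 0.1796, 0.9844, -0.1645, 0.0620]
J5: z=[0.9844, -0.1645, 0.0620] o=[-0.2497, -1.4024, -0.9097] → [0.1264, 0.7595, 0.0082, 0.9844, -0.1645, 0.0620]
V = J·q̇ = [0.8158, 1.3162, -0.8952, 1.0073, -0.5725, 0.4890]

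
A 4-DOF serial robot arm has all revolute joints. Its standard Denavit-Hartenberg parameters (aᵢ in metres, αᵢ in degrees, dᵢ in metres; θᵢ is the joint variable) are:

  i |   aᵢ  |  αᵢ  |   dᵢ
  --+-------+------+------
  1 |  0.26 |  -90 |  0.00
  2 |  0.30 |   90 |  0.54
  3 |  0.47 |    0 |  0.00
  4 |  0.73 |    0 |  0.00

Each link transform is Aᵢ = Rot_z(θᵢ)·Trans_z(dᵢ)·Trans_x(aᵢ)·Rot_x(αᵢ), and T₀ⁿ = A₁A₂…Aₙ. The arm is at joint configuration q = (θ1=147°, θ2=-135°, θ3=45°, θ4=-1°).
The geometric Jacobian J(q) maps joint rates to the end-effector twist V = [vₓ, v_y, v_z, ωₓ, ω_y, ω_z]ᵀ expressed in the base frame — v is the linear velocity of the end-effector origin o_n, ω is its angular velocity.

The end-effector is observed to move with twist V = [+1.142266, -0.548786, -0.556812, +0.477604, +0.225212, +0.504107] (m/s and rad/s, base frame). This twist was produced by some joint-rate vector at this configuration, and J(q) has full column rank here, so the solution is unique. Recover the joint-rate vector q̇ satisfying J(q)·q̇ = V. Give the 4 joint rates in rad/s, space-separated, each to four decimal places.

0.7820 -0.4490 0.2060 0.1870

o_n = [-0.2829, -1.4610, 0.8184]
J₁: ẑ×o_n = [1.4610, -0.2829, 0.0000], ω = ẑ
J2: z=[-0.5446, -0.8387, 0.0000] o=[-0.2181, 0.1416, 0.0000] → [-0.6864, 0.4458, 0.8184, -0.5446, -0.8387, 0.0000]
J3: z=[0.5930, -0.3851, -0.7071] o=[-0.3343, -0.4268, 0.2121] → [-0.9648, -0.3958, -0.5936, 0.5930, -0.3851, -0.7071]
J4: z=[0.5930, -0.3851, -0.7071] o=[-0.3182, -0.8335, 0.4471] → [-0.5867, -0.2451, -0.3586, 0.5930, -0.3851, -0.7071]
q̇ = J⁺·V = [0.7820, -0.4490, 0.2060, 0.1870]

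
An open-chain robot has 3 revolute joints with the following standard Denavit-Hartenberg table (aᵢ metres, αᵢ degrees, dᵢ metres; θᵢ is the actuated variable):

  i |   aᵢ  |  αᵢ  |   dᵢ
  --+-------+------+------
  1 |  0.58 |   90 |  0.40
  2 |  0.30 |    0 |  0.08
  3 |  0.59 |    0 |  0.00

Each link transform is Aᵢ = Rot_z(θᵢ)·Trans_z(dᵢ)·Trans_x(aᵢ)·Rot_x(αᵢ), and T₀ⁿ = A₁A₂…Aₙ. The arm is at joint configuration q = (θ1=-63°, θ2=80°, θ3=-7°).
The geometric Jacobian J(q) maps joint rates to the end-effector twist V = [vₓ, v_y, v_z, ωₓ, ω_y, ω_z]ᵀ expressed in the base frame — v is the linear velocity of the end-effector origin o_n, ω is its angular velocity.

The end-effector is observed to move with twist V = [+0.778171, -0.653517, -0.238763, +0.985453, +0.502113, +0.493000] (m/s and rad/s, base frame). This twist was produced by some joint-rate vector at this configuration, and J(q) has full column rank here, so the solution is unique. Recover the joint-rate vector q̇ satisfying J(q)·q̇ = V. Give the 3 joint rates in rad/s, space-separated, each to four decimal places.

0.4930 -0.9210 -0.1850

o_n = [0.2940, -0.7532, 1.2597]
J₁: ẑ×o_n = [0.7532, 0.2940, -0.0000], ω = ẑ
J2: z=[-0.8910, -0.4540, 0.0000] o=[0.2633, -0.5168, 0.4000] → [-0.3903, 0.7660, 0.2246, -0.8910, -0.4540, 0.0000]
J3: z=[-0.8910, -0.4540, 0.0000] o=[0.2157, -0.5995, 0.6954] → [-0.2562, 0.5027, 0.1725, -0.8910, -0.4540, 0.0000]
q̇ = J⁺·V = [0.4930, -0.9210, -0.1850]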